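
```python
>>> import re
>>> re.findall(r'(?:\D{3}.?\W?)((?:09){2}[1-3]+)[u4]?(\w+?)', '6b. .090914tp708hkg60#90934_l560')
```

[('09091', 't')]

Pattern: exactly 3 of a non-digit, then optionally any character, then optionally a non-word character (non-capturing group); then the literal '09' repeated 2 times, then one or more of a character in [1-3] (captured); then optionally one of [u4]; then one or more of a word character (lazy) (captured).
With the lazy modifier that quantifier settles for the fewest repetitions that let the rest of the pattern succeed (the atoms after it are unaffected and can still be greedy).
Matches: at [1:12] match 'b. .090914t', groups = ('09091', 't').
With 2 capturing groups, `findall` returns a 2-tuple per match.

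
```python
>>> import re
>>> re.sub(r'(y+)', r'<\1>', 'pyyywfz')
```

'p<yyy>wfz'

Pattern: one or more of a literal 'y' (captured).
Matches: at [1:4] → 'yyy'.
The replacement refers to a captured group, so each match is rewritten using its own captured text.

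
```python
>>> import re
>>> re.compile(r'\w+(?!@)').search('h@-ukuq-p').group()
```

'ukuq'

`(?!…)`/`(?<!…)` only lets a position through if the neighbouring text does NOT match; no characters are consumed.
`search` walks the string left to right and returns the first match it finds.
The match spans [3:7] → 'ukuq'.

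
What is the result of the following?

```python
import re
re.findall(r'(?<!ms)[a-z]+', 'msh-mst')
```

['msh', 'mst']

Because the assertion is negative and zero-width, positions next to the forbidden text are skipped.
`findall` yields the raw match text (2 of them) because the pattern has no groups.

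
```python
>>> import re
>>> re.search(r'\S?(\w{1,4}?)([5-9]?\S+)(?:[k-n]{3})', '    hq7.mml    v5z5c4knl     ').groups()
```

The match spans [4:11] → 'hq7.mml'.
Captured: group 1 = 'q', group 2 = '7.'.

('q', '7.')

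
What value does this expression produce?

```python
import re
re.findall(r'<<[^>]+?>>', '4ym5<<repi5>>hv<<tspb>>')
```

['<<repi5>>', '<<tspb>>']

Scanning left to right: at [4:13] → '<<repi5>>'; at [15:23] → '<<tspb>>'.
No capturing groups, so `findall` returns the 2 full match strings.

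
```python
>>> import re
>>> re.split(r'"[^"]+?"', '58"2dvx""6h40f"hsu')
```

Matches to split on: at [2:8] → '"2dvx"'; at [8:15] → '"6h40f"'.
`split` removes every match and returns the 3 fragments in between.

['58', '', 'hsu']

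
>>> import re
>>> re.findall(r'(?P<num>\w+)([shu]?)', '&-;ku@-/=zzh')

[('ku', ''), ('zzh', '')]

Pattern: one or more of a word character (captured as 'num'); then optionally one of [shu] (captured).
Scanning left to right: at [3:5] match 'ku', groups = ('ku', ''); at [9:12] match 'zzh', groups = ('zzh', '').
With 2 capturing groups, `findall` returns a 2-tuple per match.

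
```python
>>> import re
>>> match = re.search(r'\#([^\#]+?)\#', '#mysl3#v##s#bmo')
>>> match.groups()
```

The match spans [0:7] → '#mysl3#'.
Captured: group 1 = 'mysl3'.

('mysl3',)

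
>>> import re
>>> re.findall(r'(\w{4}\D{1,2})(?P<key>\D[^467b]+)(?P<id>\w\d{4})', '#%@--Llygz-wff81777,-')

[('Llygz-', 'wff', '81777')]

This matches exactly 4 of a word character, then 1 to 2 of a non-digit (captured); then a non-digit, then one or more of any character except [467b] (captured as 'key'); then a word character, then exactly 4 of a digit (captured as 'id').
Walking the string: at [5:19] match 'Llygz-wff81777', groups = ('Llygz-', 'wff', '81777').
With 3 capturing groups, `findall` returns a 3-tuple per match.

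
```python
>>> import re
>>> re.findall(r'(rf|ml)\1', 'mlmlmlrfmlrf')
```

['ml']

`\1` has to match the exact text group 1 already captured.
Matches: at [0:4] match 'mlml', group 1 = 'ml'.
One capturing group, so `findall` returns just the captured substring from the one match — 1 in all.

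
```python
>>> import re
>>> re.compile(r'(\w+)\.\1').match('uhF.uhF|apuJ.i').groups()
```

The match spans [0:7] → 'uhF.uhF'.
Captured: group 1 = 'uhF'.

('uhF',)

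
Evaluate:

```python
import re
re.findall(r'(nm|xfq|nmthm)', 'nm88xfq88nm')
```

['nm', 'xfq', 'nm']

One capturing group, so `findall` returns just the captured substring from each match — 3 in all.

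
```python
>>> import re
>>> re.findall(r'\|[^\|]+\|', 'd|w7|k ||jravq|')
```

['|w7|', '|jravq|']

Walking the string: at [1:5] → '|w7|'; at [8:15] → '|jravq|'.
With no groups in the pattern, `findall` gives back each whole match — 2 here.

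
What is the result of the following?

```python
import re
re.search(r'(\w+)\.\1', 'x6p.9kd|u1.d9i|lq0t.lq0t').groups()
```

('lq0t',)

`\1` is not a pattern — it's the concrete string captured by group 1, re-applied verbatim.
Unlike `match`, `search` isn't anchored — it looks for the pattern anywhere in the string.
The match spans [15:24] → 'lq0t.lq0t'.
Captured: group 1 = 'lq0t'.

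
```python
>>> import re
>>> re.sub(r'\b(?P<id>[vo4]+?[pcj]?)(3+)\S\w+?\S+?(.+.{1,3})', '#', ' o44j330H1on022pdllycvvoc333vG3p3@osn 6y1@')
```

The pattern matches a word boundary (`\b`, zero-width); then one or more of one of [vo4] (lazy), then optionally one of [pcj] (captured as 'id'); then one or more of a literal '3' (captured); then a non-whitespace character, then one or more of a word character (lazy); then one or more of a non-whitespace character (lazy); then one or more of any character, then 1 to 3 of any character (captured).
Matches: at [1:42] → 'o44j330H1on022pdllycvvoc333vG3p3@osn 6y1@'.
Every occurrence is swapped for '#'.

' #'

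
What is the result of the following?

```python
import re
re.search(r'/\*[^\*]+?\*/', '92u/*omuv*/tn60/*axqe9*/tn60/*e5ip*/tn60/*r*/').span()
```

`re.search` scans for the first position where the pattern succeeds.
The match spans [3:11] → '/*omuv*/'.

(3, 11)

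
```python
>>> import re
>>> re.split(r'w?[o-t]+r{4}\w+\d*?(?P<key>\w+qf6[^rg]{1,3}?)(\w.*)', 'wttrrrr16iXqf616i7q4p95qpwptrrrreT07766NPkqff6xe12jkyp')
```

Because the pattern has a capturing group, `split` also inserts each captured text between the pieces.

['', 'Xqf61', '6i7q4p95qpwptrrrreT07766NPkqff6xe12jkyp', '']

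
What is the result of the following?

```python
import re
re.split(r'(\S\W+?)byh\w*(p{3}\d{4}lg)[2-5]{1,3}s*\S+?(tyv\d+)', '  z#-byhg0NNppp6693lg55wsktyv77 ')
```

['  ', 'z#-', 'ppp6693lg', 'tyv77', ' ']

The pattern matches a non-whitespace character, then one or more of a non-word character (lazy) (captured); then the literal 'byh', then zero or more of a word character; then exactly 3 of the literal 'p', then exactly 4 of a digit, then the literal 'lg' (captured); then 1 to 3 of a character in [2-5], then zero or more of a literal 's', then one or more of a non-whitespace character (lazy); then the literal 'tyv', then one or more of a digit (captured).
Matches to split on: at [2:31] → 'z#-byhg0NNppp6693lg55wsktyv77'.
`re.split` interleaves the captured-group text with the surrounding fragments.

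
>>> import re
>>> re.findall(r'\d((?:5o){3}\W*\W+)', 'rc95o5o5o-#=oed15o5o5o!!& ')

['5o5o5o-#=', '5o5o5o!!& ']

This matches a digit; then the literal '5o' repeated 3 times, then zero or more of a non-word character, then one or more of a non-word character (captured).
Walking the string: at [2:12] match '95o5o5o-#=', group 1 = '5o5o5o-#='; at [15:26] match '15o5o5o!!& ', group 1 = '5o5o5o!!& '.
One capturing group, so `findall` returns just the captured substring from each match — 2 in all.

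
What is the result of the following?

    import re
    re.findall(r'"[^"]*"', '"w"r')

['"w"']

With no groups in the pattern, `findall` gives back each whole match — 1 here.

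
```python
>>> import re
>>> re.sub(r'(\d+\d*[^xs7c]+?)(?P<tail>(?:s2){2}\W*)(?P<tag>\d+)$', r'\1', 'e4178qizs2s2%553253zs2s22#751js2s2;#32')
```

`\1` in the replacement pulls in group 1's text for each match.

'e4178qizs2s2%553253zs2s22#751j'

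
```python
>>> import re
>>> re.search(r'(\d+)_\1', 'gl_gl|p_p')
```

After group 1 captures some text, `\1` only succeeds where that same text appears again.
Here no position works, so the call returns None.

None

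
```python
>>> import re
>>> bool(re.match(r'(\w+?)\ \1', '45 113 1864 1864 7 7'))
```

`re.match` only tries the pattern at the start of the string.
Here the pattern fails at index 0, so the call returns None, and `bool(None)` is False.

False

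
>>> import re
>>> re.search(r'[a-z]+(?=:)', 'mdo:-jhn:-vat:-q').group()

'mdo'

Lookahead/lookbehind check context without consuming it, so the matched span excludes the asserted characters.
The match spans [0:3] → 'mdo'.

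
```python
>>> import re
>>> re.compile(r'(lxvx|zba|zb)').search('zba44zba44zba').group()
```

The regex engine tests alternatives in the order written; an earlier branch that matches wins even if a later one would match more.
Unlike `match`, `search` isn't anchored — it looks for the pattern anywhere in the string.
The match spans [0:3] → 'zba'.
Captured: group 1 = 'zba'.

'zba'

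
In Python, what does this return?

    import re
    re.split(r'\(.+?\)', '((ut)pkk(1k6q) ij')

['', 'pkk', ' ij']

A `+?`/`*?`/`{m,n}?` starts at its minimum and grows only as far as needed for what follows to match.
The string is cut at each match, leaving 3 pieces.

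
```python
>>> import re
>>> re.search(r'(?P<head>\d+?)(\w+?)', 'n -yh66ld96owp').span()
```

This matches one or more of a digit (lazy) (captured as 'head'); then one or more of a word character (lazy) (captured).
A non-greedy quantifier consumes as few characters as it can — just enough that the remainder of the pattern still matches from where it stops; whatever follows it matches normally.
`re.search` scans for the first position where the pattern succeeds.
The match spans [5:7] → '66'.
Captured: group 1 = '6', group 2 = '6'.

(5, 7)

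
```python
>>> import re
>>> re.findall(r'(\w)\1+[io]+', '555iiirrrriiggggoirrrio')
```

['5', 'r', 'g', 'r']

A backreference is literal: `\1` must see the identical characters the first group matched.
Matches: at [0:6] match '555iii', group 1 = '5'; at [6:12] match 'rrrrii', group 1 = 'r'; at [12:18] match 'ggggoi', group 1 = 'g'; at [18:23] match 'rrrio', group 1 = 'r'.
One capturing group, so `findall` returns just the captured substring from each match — 4 in all.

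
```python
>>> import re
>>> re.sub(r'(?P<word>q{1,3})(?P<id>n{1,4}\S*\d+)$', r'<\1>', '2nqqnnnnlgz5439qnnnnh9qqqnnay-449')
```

'2n<qq>'

Pattern: 1 to 3 of a literal 'q' (captured as 'word'); then 1 to 4 of a literal 'n', then zero or more of a non-whitespace character, then one or more of a digit (captured as 'id'); then anchored at the end.
Matches: at [2:33] → 'qqnnnnlgz5439qnnnnh9qqqnnay-449'.
`\1` in the replacement pulls in group 1's text for each match.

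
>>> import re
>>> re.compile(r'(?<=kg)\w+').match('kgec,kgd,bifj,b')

`re.match` won't scan ahead — the pattern has to work from the very first character.
Here position 0 doesn't satisfy it, so the call returns None.

None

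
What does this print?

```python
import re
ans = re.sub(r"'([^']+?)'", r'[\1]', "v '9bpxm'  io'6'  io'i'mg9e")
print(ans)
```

Matches: at [2:9] → "'9bpxm'"; at [13:16] → "'6'"; at [20:23] → "'i'".
Each match is replaced using the text its own group 1 captured.

v [9bpxm]  io[6]  io[i]mg9e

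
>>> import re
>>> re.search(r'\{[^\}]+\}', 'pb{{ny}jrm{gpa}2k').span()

(2, 7)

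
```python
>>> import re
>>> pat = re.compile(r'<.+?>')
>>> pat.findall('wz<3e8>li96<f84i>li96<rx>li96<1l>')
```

Matches: at [2:7] → '<3e8>'; at [11:17] → '<f84i>'; at [21:25] → '<rx>'; at [29:33] → '<1l>'.
With no groups in the pattern, `findall` gives back each whole match — 4 here.

['<3e8>', '<f84i>', '<rx>', '<1l>']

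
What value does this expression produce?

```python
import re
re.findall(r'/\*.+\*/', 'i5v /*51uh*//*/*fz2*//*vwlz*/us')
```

['/*51uh*//*/*fz2*//*vwlz*/']

Since nothing is captured, `findall` lists the 1 matched substring directly.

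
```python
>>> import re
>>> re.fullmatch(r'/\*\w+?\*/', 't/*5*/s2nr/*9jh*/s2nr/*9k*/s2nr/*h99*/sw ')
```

For `fullmatch`, every character of the input must be accounted for by the pattern.
Here the string isn't matched end-to-end, so the call returns None.

None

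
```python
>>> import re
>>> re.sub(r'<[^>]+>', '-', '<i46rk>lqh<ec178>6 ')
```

'-lqh-6 '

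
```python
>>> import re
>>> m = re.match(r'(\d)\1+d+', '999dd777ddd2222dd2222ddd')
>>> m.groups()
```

The match spans [0:5] → '999dd'.
Captured: group 1 = '9'.

('9',)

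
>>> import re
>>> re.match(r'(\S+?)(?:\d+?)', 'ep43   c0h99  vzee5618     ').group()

The pattern matches one or more of a non-whitespace character (lazy) (captured); then one or more of a digit (lazy) (non-capturing group).
A non-greedy quantifier consumes as few characters as it can — just enough that the remainder of the pattern still matches from where it stops; whatever follows it matches normally.
With `match`, the pattern is implicitly anchored at the beginning.
The match spans [0:3] → 'ep4'.
Captured: group 1 = 'ep'.

'ep4'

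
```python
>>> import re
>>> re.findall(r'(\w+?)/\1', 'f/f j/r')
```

['f']

The backreference `\1` re-matches whatever the first group consumed, character for character.
Scanning left to right: at [0:3] match 'f/f', group 1 = 'f'.
`findall` collects group 1 from the one match (1 total).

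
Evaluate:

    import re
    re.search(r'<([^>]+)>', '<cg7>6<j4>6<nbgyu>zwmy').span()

`re.search` scans for the first position where the pattern succeeds.
The match spans [0:5] → '<cg7>'.
Captured: group 1 = 'cg7'.

(0, 5)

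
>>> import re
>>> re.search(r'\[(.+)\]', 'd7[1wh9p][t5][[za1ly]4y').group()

'[1wh9p][t5][[za1ly]'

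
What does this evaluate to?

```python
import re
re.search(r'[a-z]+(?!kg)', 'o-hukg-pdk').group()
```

'o'

A negative assertion filters positions out without eating any characters.
`re.search` scans for the first position where the pattern succeeds.
The match spans [0:1] → 'o'.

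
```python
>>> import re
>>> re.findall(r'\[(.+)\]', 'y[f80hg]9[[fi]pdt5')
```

['f80hg]9[[fi']

Walking the string: at [1:14] match '[f80hg]9[[fi]', group 1 = 'f80hg]9[[fi'.
`findall` collects group 1 from the one match (1 total).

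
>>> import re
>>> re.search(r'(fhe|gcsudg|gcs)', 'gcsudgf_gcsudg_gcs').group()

'gcsudg'

Alternation tries branches left to right and keeps the first one that lets the overall match succeed at that position.
The match spans [0:6] → 'gcsudg'.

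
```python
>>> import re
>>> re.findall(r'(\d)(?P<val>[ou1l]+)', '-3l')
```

[('3', 'l')]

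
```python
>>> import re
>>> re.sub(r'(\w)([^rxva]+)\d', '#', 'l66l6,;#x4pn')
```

The pattern matches a word character (captured); then one or more of any character except [rxva] (captured); then a digit.
Matches: at [0:5] → 'l66l6'.
`sub` substitutes '#' at each match site.

'#,;#x4pn'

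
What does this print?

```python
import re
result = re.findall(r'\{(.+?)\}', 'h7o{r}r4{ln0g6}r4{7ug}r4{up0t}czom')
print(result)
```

['r', 'ln0g6', '7ug', 'up0t']

The `?` after the quantifier makes it lazy — it takes as little as possible before letting the rest of the pattern try.
Walking the string: at [3:6] match '{r}', group 1 = 'r'; at [8:15] match '{ln0g6}', group 1 = 'ln0g6'; at [17:22] match '{7ug}', group 1 = '7ug'; at [24:30] match '{up0t}', group 1 = 'up0t'.
One capturing group, so `findall` returns just the captured substring from each match — 4 in all.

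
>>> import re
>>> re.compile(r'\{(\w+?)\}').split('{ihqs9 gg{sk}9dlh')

['{ihqs9 gg', 'sk', '9dlh']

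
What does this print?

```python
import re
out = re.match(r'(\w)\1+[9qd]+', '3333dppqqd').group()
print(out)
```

After group 1 captures some text, `\1` only succeeds where that same text appears again.
`re.match` won't scan ahead — the pattern has to work from the very first character.
The match spans [0:5] → '3333d'.
Captured: group 1 = '3'.

3333d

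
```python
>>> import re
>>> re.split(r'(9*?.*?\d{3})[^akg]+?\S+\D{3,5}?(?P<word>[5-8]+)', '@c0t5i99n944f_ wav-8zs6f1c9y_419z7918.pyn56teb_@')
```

The pattern matches zero or more of a literal '9' (lazy), then zero or more of any character (lazy), then exactly 3 of a digit (captured); then one or more of any character except [akg] (lazy), then one or more of a non-whitespace character, then 3 to 5 of a non-digit (lazy); then one or more of a character in [5-8] (captured as 'word').
The `?` after the quantifier makes it lazy — it takes as little as possible before letting the rest of the pattern try.
Matches to split on: at [0:20] → '@c0t5i99n944f_ wav-8'; at [20:43] → 'zs6f1c9y_419z7918.pyn56'.
Because the pattern has a capturing group, `split` also inserts each captured text between the pieces.

['', '@c0t5i99n944', '8', '', 'zs6f1c9y_419', '56', 'teb_@']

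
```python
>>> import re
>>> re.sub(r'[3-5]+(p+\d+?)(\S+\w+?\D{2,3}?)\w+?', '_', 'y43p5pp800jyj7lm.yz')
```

Each match is replaced by '_'.

'y_'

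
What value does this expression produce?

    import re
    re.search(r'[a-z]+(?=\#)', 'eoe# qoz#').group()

Because the assertion is zero-width, the text it checks is not consumed and won't appear in the result.
`re.search` tries every starting position until one works.
The match spans [0:3] → 'eoe'.

'eoe'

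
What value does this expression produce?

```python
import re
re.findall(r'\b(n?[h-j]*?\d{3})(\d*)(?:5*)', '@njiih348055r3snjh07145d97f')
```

Pattern: a word boundary (`\b`, zero-width); then optionally a literal 'n', then zero or more of a character in [h-j] (lazy), then exactly 3 of a digit (captured); then zero or more of a digit (captured); then zero or more of a literal '5' (non-capturing group).
With 2 capturing groups, `findall` returns a 2-tuple per match.

[('njiih348', '055')]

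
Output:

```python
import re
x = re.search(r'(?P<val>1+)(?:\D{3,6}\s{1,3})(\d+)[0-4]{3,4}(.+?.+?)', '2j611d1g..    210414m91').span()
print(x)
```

(6, 22)

With the lazy modifier that quantifier settles for the fewest repetitions that let the rest of the pattern succeed (the atoms after it are unaffected and can still be greedy).
The match spans [6:22] → '1g..    210414m9'.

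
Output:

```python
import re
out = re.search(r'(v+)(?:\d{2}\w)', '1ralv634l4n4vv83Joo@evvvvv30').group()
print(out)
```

v634

The match spans [4:8] → 'v634'.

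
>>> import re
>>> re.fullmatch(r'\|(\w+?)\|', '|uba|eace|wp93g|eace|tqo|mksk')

`fullmatch` succeeds only if the pattern covers the string from start to end.
Here there's no way to consume every character, so the call returns None.

None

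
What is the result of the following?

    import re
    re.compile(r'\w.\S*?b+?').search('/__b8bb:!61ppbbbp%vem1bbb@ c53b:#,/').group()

'__b'

This matches a word character, then any character, then zero or more of a non-whitespace character (lazy); then one or more of a literal 'b' (lazy).
`search` walks the string left to right and returns the first match it finds.
The match spans [1:4] → '__b'.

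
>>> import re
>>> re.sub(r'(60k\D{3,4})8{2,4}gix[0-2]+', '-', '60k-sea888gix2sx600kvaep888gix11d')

The pattern matches the literal '60k', then 3 to 4 of a non-digit (captured); then 2 to 4 of the literal '8', then the literal 'gix'; then one or more of a character in [0-2].
Matches: at [0:14] → '60k-sea888gix2'.
`sub` substitutes '-' at each match site.

'-sx600kvaep888gix11d'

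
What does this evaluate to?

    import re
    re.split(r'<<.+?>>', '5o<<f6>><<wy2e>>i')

Matches to split on: at [2:8] → '<<f6>>'; at [8:16] → '<<wy2e>>'.
The string is cut at each match, leaving 3 pieces.

['5o', '', 'i']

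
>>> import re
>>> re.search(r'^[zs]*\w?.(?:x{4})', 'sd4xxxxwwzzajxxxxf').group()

The pattern matches anchored at the start of the string; then zero or more of one of [zs], then optionally a word character, then any character; then exactly 4 of a literal 'x' (non-capturing group).
`search` walks the string left to right and returns the first match it finds.
The match spans [0:7] → 'sd4xxxx'.

'sd4xxxx'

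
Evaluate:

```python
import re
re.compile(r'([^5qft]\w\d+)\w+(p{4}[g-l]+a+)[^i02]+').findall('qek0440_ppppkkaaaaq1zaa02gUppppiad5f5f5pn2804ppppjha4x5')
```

Pattern: any character except [5qft], then a word character, then one or more of a digit (captured); then one or more of a word character; then exactly 4 of the literal 'p', then one or more of a character in [g-l], then one or more of the literal 'a' (captured); then one or more of any character except [i02].
Matches: at [1:55] match 'ek0440_ppppkkaaaaq1zaa02gUppppiad5f5f5pn2804ppppjha4x5', groups = ('ek0440', 'ppppjha').
2 groups means the one result is a tuple of 2 captured strings — 1 here.

[('ek0440', 'ppppjha')]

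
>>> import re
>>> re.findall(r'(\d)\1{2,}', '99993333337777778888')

['9', '3', '7', '8']

A backreference is literal: `\1` must see the identical characters the first group matched.
Scanning left to right: at [0:4] match '9999', group 1 = '9'; at [4:10] match '333333', group 1 = '3'; at [10:16] match '777777', group 1 = '7'; at [16:20] match '8888', group 1 = '8'.
With a single group, `findall` returns only what that group captured — 4 items.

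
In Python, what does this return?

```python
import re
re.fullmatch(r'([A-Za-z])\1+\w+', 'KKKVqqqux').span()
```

(0, 9)

A backreference is literal: `\1` must see the identical characters the first group matched.
`re.fullmatch` requires the pattern to consume the entire string.
The match spans [0:9] → 'KKKVqqqux'.
Captured: group 1 = 'K'.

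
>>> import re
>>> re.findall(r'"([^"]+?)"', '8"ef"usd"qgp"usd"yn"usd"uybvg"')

['ef', 'qgp', 'yn', 'uybvg']

Walking the string: at [1:5] match '"ef"', group 1 = 'ef'; at [8:13] match '"qgp"', group 1 = 'qgp'; at [16:20] match '"yn"', group 1 = 'yn'; at [23:30] match '"uybvg"', group 1 = 'uybvg'.
Because there's exactly one group, `findall` drops the full match and keeps group 1 from each hit.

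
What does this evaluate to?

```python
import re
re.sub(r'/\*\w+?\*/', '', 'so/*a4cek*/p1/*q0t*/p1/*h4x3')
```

'sop1p1/*h4x3'

Matches: at [2:11] → '/*a4cek*/'; at [13:20] → '/*q0t*/'.
`sub` substitutes '' at each match site.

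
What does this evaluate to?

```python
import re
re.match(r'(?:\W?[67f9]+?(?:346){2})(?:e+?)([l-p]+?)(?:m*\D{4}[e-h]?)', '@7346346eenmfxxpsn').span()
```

(0, 16)

`match` is anchored at position 0; if the pattern doesn't fit there, it returns None.
The match spans [0:16] → '@7346346eenmfxxp'.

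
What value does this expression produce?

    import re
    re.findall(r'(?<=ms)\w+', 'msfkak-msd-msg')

['fkak', 'd', 'g']

The `(?=…)`/`(?<=…)` assertion just peeks at neighbouring text; it doesn't advance the match position.
Scanning left to right: at [2:6] → 'fkak'; at [9:10] → 'd'; at [13:14] → 'g'.
No capturing groups, so `findall` returns the 3 full match strings.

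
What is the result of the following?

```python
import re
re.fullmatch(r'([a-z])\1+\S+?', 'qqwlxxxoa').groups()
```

('q',)

The match spans [0:9] → 'qqwlxxxoa'.
Captured: group 1 = 'q'.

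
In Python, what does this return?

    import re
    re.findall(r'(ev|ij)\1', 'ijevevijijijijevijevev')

`\1` is not a pattern — it's the concrete string captured by group 1, re-applied verbatim.
Walking the string: at [2:6] match 'evev', group 1 = 'ev'; at [6:10] match 'ijij', group 1 = 'ij'; at [10:14] match 'ijij', group 1 = 'ij'; at [18:22] match 'evev', group 1 = 'ev'.
Because there's exactly one group, `findall` drops the full match and keeps group 1 from each hit.

['ev', 'ij', 'ij', 'ev']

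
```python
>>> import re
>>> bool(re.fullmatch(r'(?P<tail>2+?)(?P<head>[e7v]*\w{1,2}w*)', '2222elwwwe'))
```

The pattern matches one or more of a literal '2' (lazy) (captured as 'tail'); then zero or more of one of [e7v], then 1 to 2 of a word character, then zero or more of a literal 'w' (captured as 'head').
`re.fullmatch` is like wrapping the pattern in `^…$` (in single-line mode).
Here the pattern can't cover the whole string, so the call returns None, and `bool(None)` is False.

False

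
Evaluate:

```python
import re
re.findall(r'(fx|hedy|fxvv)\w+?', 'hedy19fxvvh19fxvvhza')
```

Branches in `(...|...)` are attempted left-to-right; the first branch that allows the whole pattern to succeed is taken.
Because there's exactly one group, `findall` drops the full match and keeps group 1 from each hit.

['hedy', 'fx', 'fx']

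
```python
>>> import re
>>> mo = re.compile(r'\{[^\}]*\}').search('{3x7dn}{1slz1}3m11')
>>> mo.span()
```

(0, 7)

`re.search` scans for the first position where the pattern succeeds.
The match spans [0:7] → '{3x7dn}'.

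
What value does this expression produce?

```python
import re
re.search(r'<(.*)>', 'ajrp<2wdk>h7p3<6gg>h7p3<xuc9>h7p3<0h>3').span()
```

(4, 37)

`search` walks the string left to right and returns the first match it finds.
The match spans [4:37] → '<2wdk>h7p3<6gg>h7p3<xuc9>h7p3<0h>'.
Captured: group 1 = '2wdk>h7p3<6gg>h7p3<xuc9>h7p3<0h'.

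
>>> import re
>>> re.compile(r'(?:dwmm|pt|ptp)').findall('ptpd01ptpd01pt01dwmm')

['pt', 'pt', 'pt', 'dwmm']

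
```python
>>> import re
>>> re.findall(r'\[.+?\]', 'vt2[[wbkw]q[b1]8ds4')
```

A `+?`/`*?`/`{m,n}?` starts at its minimum and grows only as far as needed for what follows to match.
Walking the string: at [3:10] → '[[wbkw]'; at [11:15] → '[b1]'.
No capturing groups, so `findall` returns the 2 full match strings.

['[[wbkw]', '[b1]']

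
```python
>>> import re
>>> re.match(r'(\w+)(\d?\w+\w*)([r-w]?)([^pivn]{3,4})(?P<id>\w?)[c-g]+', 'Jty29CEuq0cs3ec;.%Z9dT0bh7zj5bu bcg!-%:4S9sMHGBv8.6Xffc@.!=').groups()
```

This matches one or more of a word character (captured); then optionally a digit, then one or more of a word character, then zero or more of a word character (captured); then optionally a character in [r-w] (captured); then 3 to 4 of any character except [pivn] (captured); then optionally a word character (captured as 'id'); then one or more of a character in [c-g].
With `match`, the pattern is implicitly anchored at the beginning.
The match spans [0:21] → 'Jty29CEuq0cs3ec;.%Z9d'.
Captured: group 1 = 'Jty29CEuq0cs3e', group 2 = 'c', group 3 = '', group 4 = ';.%Z', group 5 = '9'.

('Jty29CEuq0cs3e', 'c', '', ';.%Z', '9')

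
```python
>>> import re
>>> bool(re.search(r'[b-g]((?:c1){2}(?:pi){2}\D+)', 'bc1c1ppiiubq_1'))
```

False

Pattern: a character in [b-g]; then the literal 'c1' repeated 2 times, then the literal 'pi' repeated 2 times, then one or more of a non-digit (captured).
`re.search` tries every starting position until one works.
Here nothing in the string fits, so the call returns None, and `bool(None)` is False.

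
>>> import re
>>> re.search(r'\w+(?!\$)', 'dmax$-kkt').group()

'dma'

The negative lookahead/lookbehind blocks any match where the forbidden context is present.
`search` walks the string left to right and returns the first match it finds.
The match spans [0:3] → 'dma'.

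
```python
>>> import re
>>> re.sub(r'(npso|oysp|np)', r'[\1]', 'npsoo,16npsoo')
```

'[npso]o,16[npso]o'

The regex engine tests alternatives in the order written; an earlier branch that matches wins even if a later one would match more.
`\1` in the replacement pulls in group 1's text for each match.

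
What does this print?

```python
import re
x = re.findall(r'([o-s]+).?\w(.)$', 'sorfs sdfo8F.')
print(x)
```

This matches one or more of a character in [o-s] (captured); then optionally any character, then a word character; then any character (captured); then anchored at the end.
Matches: at [9:13] match 'o8F.', groups = ('o', '.').
Multiple groups make `findall` return tuples — one 2-tuple for the one match.

[('o', '.')]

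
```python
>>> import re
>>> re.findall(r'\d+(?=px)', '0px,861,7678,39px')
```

['0', '39']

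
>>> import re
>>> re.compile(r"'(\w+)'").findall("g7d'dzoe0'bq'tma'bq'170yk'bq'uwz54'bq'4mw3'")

['dzoe0', 'tma', '170yk', 'uwz54', '4mw3']

`findall` collects group 1 from each match (5 total).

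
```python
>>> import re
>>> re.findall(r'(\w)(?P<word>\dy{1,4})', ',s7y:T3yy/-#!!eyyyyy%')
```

[('s', '7y'), ('T', '3yy')]

The pattern matches a word character (captured); then a digit, then 1 to 4 of the literal 'y' (captured as 'word').
Scanning left to right: at [1:4] match 's7y', groups = ('s', '7y'); at [5:9] match 'T3yy', groups = ('T', '3yy').
`findall` packs the 2 group values into a tuple for every match.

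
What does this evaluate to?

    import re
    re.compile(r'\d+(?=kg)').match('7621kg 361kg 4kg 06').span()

The lookaround is zero-width — it requires the adjacent text to match without consuming it, so the asserted text isn't part of the match.
With `match`, the pattern is implicitly anchored at the beginning.
The match spans [0:4] → '7621'.

(0, 4)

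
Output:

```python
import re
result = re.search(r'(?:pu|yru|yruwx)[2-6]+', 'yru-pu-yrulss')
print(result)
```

None

`re.search` scans for the first position where the pattern succeeds.
Here no position works, so the call returns None.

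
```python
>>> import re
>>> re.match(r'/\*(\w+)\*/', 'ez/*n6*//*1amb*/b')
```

With `match`, the pattern is implicitly anchored at the beginning.
Here position 0 doesn't satisfy it, so the call returns None.

None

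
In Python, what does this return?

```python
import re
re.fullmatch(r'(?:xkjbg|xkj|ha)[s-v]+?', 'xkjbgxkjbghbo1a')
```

None

`re.fullmatch` requires the pattern to consume the entire string.
Here the pattern can't cover the whole string, so the call returns None.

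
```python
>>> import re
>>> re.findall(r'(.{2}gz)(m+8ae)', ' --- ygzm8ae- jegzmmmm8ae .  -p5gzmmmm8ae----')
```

Multiple groups make `findall` return tuples — one 2-tuple for each match.

[(' ygz', 'm8ae'), ('jegz', 'mmmm8ae'), ('p5gz', 'mmmm8ae')]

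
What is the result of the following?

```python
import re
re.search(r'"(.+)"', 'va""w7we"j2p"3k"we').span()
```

`re.search` tries every starting position until one works.
The match spans [2:16] → '""w7we"j2p"3k"'.
Captured: group 1 = '"w7we"j2p"3k'.

(2, 16)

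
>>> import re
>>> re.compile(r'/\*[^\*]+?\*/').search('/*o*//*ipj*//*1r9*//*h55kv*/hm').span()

The match spans [0:5] → '/*o*/'.

(0, 5)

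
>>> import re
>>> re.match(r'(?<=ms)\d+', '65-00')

None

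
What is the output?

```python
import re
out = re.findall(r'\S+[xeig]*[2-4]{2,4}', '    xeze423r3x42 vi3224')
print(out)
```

Pattern: one or more of a non-whitespace character; then zero or more of one of [xeig], then 2 to 4 of a character in [2-4].
Matches: at [4:16] → 'xeze423r3x42'; at [17:23] → 'vi3224'.
`findall` yields the raw match text (2 of them) because the pattern has no groups.

['xeze423r3x42', 'vi3224']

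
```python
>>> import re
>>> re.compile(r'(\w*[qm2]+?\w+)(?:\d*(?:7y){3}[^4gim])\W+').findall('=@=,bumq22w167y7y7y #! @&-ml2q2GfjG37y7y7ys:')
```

['bumq22w16', 'ml2q2GfjG3']

One capturing group, so `findall` returns just the captured substring from each match — 2 in all.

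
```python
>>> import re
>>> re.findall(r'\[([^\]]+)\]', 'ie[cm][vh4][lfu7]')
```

['cm', 'vh4', 'lfu7']

Scanning left to right: at [2:6] match '[cm]', group 1 = 'cm'; at [6:11] match '[vh4]', group 1 = 'vh4'; at [11:17] match '[lfu7]', group 1 = 'lfu7'.
With a single group, `findall` returns only what that group captured — 3 items.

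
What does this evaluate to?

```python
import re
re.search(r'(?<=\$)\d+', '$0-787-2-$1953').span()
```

Lookahead/lookbehind check context without consuming it, so the matched span excludes the asserted characters.
Unlike `match`, `search` isn't anchored — it looks for the pattern anywhere in the string.
The match spans [1:2] → '0'.

(1, 2)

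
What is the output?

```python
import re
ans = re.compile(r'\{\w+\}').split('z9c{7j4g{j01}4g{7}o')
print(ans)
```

['z9c{7j4g', '4g', 'o']

Each match becomes a cut point; 3 segments remain.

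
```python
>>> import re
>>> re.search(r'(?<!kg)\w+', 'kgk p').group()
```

A negative assertion filters positions out without eating any characters.
`re.search` scans for the first position where the pattern succeeds.
The match spans [0:3] → 'kgk'.

'kgk'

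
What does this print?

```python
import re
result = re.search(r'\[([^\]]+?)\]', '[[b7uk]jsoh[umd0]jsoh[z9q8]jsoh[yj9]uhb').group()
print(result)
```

[[b7uk]

The match spans [0:7] → '[[b7uk]'.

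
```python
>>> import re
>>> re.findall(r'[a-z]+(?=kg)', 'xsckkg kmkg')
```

['xsck', 'km']

The positive lookaround only admits positions where the adjacent text matches; those characters stay outside the span.
Walking the string: at [0:4] → 'xsck'; at [7:9] → 'km'.
No capturing groups, so `findall` returns the 2 full match strings.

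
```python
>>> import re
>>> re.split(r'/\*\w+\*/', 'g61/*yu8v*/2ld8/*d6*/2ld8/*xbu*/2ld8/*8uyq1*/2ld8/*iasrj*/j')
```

['g61', '2ld8', '2ld8', '2ld8', '2ld8', 'j']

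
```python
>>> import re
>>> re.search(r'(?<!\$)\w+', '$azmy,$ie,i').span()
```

The negative lookahead/lookbehind blocks any match where the forbidden context is present.
Unlike `match`, `search` isn't anchored — it looks for the pattern anywhere in the string.
The match spans [2:5] → 'zmy'.

(2, 5)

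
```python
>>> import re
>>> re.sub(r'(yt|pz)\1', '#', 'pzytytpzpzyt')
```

'pz##yt'

`\1` is not a pattern — it's the concrete string captured by group 1, re-applied verbatim.
Matches: at [2:6] → 'ytyt'; at [6:10] → 'pzpz'.
`sub` substitutes '#' at each match site.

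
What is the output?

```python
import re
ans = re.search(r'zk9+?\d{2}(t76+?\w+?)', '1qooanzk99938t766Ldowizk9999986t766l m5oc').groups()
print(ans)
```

('t766',)

Pattern: the literal 'zk', then one or more of the literal '9' (lazy), then exactly 2 of a digit; then the literal 't7', then one or more of a literal '6' (lazy), then one or more of a word character (lazy) (captured).
The `?` after the quantifier makes it lazy — it takes as little as possible before letting the rest of the pattern try.
`search` walks the string left to right and returns the first match it finds.
The match spans [6:17] → 'zk99938t766'.
Captured: group 1 = 't766'.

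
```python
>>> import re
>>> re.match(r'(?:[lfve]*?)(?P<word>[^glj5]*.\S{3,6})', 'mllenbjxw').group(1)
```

This matches zero or more of one of [lfve] (lazy) (non-capturing group); then zero or more of any character except [glj5], then any character, then 3 to 6 of a non-whitespace character (captured as 'word').
`re.match` won't scan ahead — the pattern has to work from the very first character.
The match spans [0:8] → 'mllenbjx'.
Captured: group 1 = 'mllenbjx'.

'mllenbjx'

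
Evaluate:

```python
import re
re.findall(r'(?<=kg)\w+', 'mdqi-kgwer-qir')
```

['wer']

The positive lookaround only admits positions where the adjacent text matches; those characters stay outside the span.
Scanning left to right: at [7:10] → 'wer'.
No capturing groups, so `findall` returns the 1 full match string.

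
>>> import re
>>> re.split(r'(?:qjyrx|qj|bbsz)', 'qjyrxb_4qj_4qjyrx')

['', 'b_4', '_4', '']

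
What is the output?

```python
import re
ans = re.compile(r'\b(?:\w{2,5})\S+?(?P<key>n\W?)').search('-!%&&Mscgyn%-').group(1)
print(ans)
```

The match spans [5:12] → 'Mscgyn%'.
Captured: group 1 = 'n%'.

n%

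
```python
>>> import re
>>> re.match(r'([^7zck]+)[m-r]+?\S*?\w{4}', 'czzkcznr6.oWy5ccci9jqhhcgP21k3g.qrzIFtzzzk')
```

Pattern: one or more of any character except [7zck] (captured); then one or more of a character in [m-r] (lazy), then zero or more of a non-whitespace character (lazy), then exactly 4 of a word character.
`re.match` only tries the pattern at the start of the string.
Here the pattern fails at index 0, so the call returns None.

None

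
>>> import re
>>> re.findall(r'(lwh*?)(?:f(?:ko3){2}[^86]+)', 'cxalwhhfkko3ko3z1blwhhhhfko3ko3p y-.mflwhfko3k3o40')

The pattern matches the literal 'lw', then zero or more of a literal 'h' (lazy) (captured); then a literal 'f', then the literal 'ko3' repeated 2 times, then one or more of any character except [86] (non-capturing group).
Scanning left to right: at [18:50] match 'lwhhhhfko3ko3p y-.mflwhfko3k3o40', group 1 = 'lwhhhh'.
Because there's exactly one group, `findall` drops the full match and keeps group 1 from the one hit.

['lwhhhh']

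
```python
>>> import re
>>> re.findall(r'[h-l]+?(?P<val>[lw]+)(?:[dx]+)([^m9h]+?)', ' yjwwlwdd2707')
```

[('wwlw', '2')]

This matches one or more of a character in [h-l] (lazy); then one or more of one of [lw] (captured as 'val'); then one or more of one of [dx] (non-capturing group); then one or more of any character except [m9h] (lazy) (captured).
Because the quantifier is non-greedy, it stops expanding at the earliest point where the rest of the pattern can succeed.
Matches: at [2:10] match 'jwwlwdd2', groups = ('wwlw', '2').
2 groups means the one result is a tuple of 2 captured strings — 1 here.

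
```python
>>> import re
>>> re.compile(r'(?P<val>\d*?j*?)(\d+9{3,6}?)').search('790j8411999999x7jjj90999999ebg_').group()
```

'790j8411999999'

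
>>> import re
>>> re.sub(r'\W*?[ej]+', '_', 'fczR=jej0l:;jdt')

This matches zero or more of a non-word character (lazy); then one or more of one of [ej].
Matches: at [4:8] → '=jej'; at [10:13] → ':;j'.
Every occurrence is swapped for '_'.

'fczR_0l_dt'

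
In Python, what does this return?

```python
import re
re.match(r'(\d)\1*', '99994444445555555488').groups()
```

After group 1 captures some text, `\1` only succeeds where that same text appears again.
`match` is anchored at position 0; if the pattern doesn't fit there, it returns None.
The match spans [0:4] → '9999'.
Captured: group 1 = '9'.

('9',)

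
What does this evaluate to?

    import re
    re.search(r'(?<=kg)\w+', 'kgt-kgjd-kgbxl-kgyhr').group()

't'

Lookahead/lookbehind check context without consuming it, so the matched span excludes the asserted characters.
`re.search` scans for the first position where the pattern succeeds.
The match spans [2:3] → 't'.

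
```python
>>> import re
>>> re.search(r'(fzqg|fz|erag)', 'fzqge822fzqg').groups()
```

('fzqg',)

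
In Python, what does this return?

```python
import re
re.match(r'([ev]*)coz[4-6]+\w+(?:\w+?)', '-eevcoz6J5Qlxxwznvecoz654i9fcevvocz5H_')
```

None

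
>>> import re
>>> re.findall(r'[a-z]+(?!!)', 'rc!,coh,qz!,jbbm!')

['r', 'coh', 'q', 'jbb']

The negative lookahead/lookbehind blocks any match where the forbidden context is present.
Matches: at [0:1] → 'r'; at [4:7] → 'coh'; at [8:9] → 'q'; at [12:15] → 'jbb'.
No capturing groups, so `findall` returns the 4 full match strings.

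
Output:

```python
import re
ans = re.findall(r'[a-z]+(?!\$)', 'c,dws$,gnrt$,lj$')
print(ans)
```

['c', 'dw', 'gnr', 'l']

`(?!…)`/`(?<!…)` only lets a position through if the neighbouring text does NOT match; no characters are consumed.
`findall` yields the raw match text (4 of them) because the pattern has no groups.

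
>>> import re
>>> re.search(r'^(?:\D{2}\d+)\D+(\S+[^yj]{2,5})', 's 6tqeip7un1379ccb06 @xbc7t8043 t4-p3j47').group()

's 6tqeip7un1379ccb06 @xbc'

The match spans [0:25] → 's 6tqeip7un1379ccb06 @xbc'.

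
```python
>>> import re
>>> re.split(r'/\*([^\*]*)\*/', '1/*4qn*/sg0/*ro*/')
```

With a capturing group present, the delimiter's captured portion is kept in the result list.

['1', '4qn', 'sg0', 'ro', '']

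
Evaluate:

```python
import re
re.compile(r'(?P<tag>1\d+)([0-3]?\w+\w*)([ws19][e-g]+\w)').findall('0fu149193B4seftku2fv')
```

[('149193', 'B4', 'seft')]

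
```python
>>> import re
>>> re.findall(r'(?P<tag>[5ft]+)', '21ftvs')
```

Because there's exactly one group, `findall` drops the full match and keeps group 1 from the one hit.

['ft']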